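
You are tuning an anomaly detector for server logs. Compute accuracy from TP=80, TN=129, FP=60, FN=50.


Accuracy = (TP+TN)/(TP+TN+FP+FN)
= (80+129)/(319)
= 209/319 = 65.52%

65.52%


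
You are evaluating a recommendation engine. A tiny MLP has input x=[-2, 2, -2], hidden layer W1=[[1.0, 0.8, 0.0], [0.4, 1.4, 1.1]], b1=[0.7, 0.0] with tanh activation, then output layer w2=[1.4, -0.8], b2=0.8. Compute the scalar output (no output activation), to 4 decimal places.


z1[0] = (1.0)·(-2) + (0.8)·(2) + (0.0)·(-2) + 0.7 = 0.3
z1[1] = (0.4)·(-2) + (1.4)·(2) + (1.1)·(-2) + 0.0 = -0.2
h = tanh(z1) = [0.2913, -0.1974]
output = (1.4)·(0.2913) + (-0.8)·(-0.1974) + 0.8 = 1.3657

1.3657


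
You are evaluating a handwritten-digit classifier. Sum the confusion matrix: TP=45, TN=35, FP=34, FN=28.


Total = TP + TN + FP + FN
= 45 + 35 + 34 + 28
= 142
(Predicted positive: 79, predicted negative: 63)

142


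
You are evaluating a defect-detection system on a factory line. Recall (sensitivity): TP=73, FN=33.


Recall = TP/(TP+FN)
= 73/(73+33)
= 73/106 = 68.87%

68.87%


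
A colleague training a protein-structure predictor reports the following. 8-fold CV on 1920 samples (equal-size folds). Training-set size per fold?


Fold size = 1920/8 = 240
Training per fold = 1920 - 240 = 1680

1680


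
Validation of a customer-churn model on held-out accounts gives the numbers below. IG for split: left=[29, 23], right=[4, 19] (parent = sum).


Parent = [33, 42], H_parent = 0.9896
H_left = 0.9904 (n=52), H_right = 0.6666 (n=23)
H_children = (52/75)·0.9904 + (23/75)·0.6666 = 0.8911
IG = 0.9896 - 0.8911 = 0.0985

0.0985


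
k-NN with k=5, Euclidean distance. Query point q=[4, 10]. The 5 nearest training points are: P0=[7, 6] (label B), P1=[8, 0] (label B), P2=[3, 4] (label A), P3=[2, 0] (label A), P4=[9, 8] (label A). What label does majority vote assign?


d(q,P0) = 5.0  (label B)
d(q,P1) = 10.7703  (label B)
d(q,P2) = 6.0828  (label A)
d(q,P3) = 10.198  (label A)
d(q,P4) = 5.3852  (label A)
Votes: A=3, B=2
Majority → A

A


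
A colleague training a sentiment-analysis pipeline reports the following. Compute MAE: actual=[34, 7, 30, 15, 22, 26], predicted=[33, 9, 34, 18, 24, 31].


Absolute errors: |34-33|=1, |7-9|=2, |30-34|=4, |15-18|=3, |22-24|=2, |26-31|=5
Sum = 17
MAE = 17/6 = 17/6

17/6


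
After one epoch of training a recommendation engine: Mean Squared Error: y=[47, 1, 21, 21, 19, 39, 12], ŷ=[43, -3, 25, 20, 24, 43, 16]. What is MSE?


Squared errors: (47-43)²=16, (1+ 3)²=16, (21-25)²=16, (21-20)²=1, (19-24)²=25, (39-43)²=16, (12-16)²=16
Sum = 106
MSE = 106/7 = 106/7

106/7


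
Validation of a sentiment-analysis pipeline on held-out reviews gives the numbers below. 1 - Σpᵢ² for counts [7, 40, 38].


Probabilities: [7/85, 40/85, 38/85] ≈ [0.0824, 0.4706, 0.4471]
Σpᵢ² = (49 + 1600 + 1444)/85² = 3093/7225
Gini = 1 - Σpᵢ² = 1 - 3093/7225 = 0.5719

0.5719


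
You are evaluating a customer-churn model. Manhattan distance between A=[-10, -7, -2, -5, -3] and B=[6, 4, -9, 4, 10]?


d = |-10-6| + |-7-4| + |-2+ 9| + |-5-4| + |-3-10|
  = 16 + 11 + 7 + 9 + 13
  = 56

56


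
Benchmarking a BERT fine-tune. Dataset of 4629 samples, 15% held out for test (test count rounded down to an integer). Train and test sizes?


Test = ⌊4629·15/100⌋ = 694
Train = 4629 - 694 = 3935

Train: 3935, Test: 694


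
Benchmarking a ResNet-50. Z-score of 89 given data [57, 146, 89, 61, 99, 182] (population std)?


μ = 105.6667, σ = 44.9802
z = (89 - 105.6667)/44.9802 = -0.3705

-0.3705


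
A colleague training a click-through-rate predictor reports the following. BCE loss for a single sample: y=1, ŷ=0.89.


BCE = -[y·ln(p) + (1-y)·ln(1-p)]
= -1·ln(0.89) - 0
= -ln(0.89) = 0.1165

0.1165


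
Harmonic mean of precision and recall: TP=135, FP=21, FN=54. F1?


Precision = 135/156 = 0.8654
Recall = 135/189 = 0.7143
F1 = 2·P·R/(P+R) = 2·TP/(2·TP+FP+FN) = 270/(270+21+54) = 270/345 = 0.7826

0.7826


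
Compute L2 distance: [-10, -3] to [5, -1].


d = √((-10-5)² + (-3+ 1)²)
  = √(225 + 4)
  = √229 = 15.1327

15.1327


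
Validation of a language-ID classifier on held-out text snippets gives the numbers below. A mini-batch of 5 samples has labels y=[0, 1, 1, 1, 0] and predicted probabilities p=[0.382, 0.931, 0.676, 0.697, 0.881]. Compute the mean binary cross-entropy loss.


L[0] = -ln(1-0.382) = -ln(0.618) = 0.4813
L[1] = -ln(0.931) = 0.0715
L[2] = -ln(0.676) = 0.3916
L[3] = -ln(0.697) = 0.361
L[4] = -ln(1-0.881) = -ln(0.119) = 2.1286
mean = (0.4813 + 0.0715 + 0.3916 + 0.361 + 2.1286)/5 = 0.6868

0.6868


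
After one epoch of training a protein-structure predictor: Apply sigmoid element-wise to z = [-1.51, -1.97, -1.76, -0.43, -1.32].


σ(-1.51) = 1/(1+e^1.51) = 0.1809
σ(-1.97) = 1/(1+e^1.97) = 0.1224
σ(-1.76) = 1/(1+e^1.76) = 0.1468
σ(-0.43) = 1/(1+e^0.43) = 0.3941
σ(-1.32) = 1/(1+e^1.32) = 0.2108
result = [0.1809, 0.1224, 0.1468, 0.3941, 0.2108]

[0.1809, 0.1224, 0.1468, 0.3941, 0.2108]


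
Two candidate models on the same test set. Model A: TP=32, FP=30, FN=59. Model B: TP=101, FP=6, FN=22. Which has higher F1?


Model A: P=32/62=0.5161, R=32/91=0.3516, F1=2PR/(P+R)=2TP/(2TP+FP+FN)=64/153=0.4183
Model B: P=101/107=0.9439, R=101/123=0.8211, F1=2PR/(P+R)=2TP/(2TP+FP+FN)=202/230=0.8783
0.4183 < 0.8783 → Model B

Model B


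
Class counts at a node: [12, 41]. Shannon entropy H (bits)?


Probabilities: [12/53, 41/53] ≈ [0.2264, 0.7736]
H = -((12/53)·log₂(12/53) + (41/53)·log₂(41/53))
  = 0.7717 bits

0.7717 bits


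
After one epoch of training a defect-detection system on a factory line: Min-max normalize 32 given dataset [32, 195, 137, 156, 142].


min=32, max=195
(32-32)/(195-32) = 0/163 = 0.0

0.0


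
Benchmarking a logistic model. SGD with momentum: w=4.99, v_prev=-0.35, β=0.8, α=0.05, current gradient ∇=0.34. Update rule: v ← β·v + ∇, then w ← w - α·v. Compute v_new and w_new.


v_new = 0.8·-0.35 + 0.34 = -0.28 + 0.34 = 0.06
w_new = 4.99 - 0.05·0.06 = 4.99 - 0.003 = 4.987

v_new=0.06, w_new=4.987


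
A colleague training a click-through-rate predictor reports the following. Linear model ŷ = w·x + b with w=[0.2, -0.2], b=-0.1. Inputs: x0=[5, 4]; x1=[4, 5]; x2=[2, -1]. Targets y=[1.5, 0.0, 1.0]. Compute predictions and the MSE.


ŷ0 = (0.2)·(5) + (-0.2)·(4) - 0.1 = 0.1
ŷ1 = (0.2)·(4) + (-0.2)·(5) - 0.1 = -0.3
ŷ2 = (0.2)·(2) + (-0.2)·(-1) - 0.1 = 0.5
errors² = [1.96, 0.09, 0.25]
MSE = 2.3000/3 = 0.7667

0.7667


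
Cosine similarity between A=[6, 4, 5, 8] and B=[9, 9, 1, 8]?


A·B = 6·9 + 4·9 + 5·1 + 8·8 = 159
‖A‖ = √141 = 11.8743, ‖B‖ = √227 = 15.0665
cos = 159/(√141·√227) = 159/√32007 = 0.8887

0.8887


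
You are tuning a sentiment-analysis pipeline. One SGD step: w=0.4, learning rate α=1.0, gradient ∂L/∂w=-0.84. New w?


w_new = w - α·∇
= 0.4 - 1.0·-0.84
= 0.4 + 0.84
= 1.24

1.24


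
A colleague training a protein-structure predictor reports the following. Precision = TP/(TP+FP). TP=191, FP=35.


Precision = TP/(TP+FP)
= 191/(191+35)
= 191/226 = 84.51%

84.51%


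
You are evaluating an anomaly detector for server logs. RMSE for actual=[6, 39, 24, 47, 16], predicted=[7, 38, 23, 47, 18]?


MSE = 7/5 = 1.4
RMSE = √(7/5) = 1.1832

1.1832


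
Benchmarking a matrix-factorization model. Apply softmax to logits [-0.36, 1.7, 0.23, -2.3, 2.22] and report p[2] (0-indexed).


Exponentials: e^-0.36=0.6977, e^1.7=5.4739, e^0.23=1.2586, e^-2.3=0.1003, e^2.22=9.2073
Sum = 16.7378
Softmax = [0.0417, 0.327, 0.0752, 0.006, 0.5501]
p[2] = 1.2586/16.7378 = 0.0752

0.0752


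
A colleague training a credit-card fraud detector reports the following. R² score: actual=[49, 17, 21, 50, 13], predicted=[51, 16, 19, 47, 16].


ȳ = 30
SS_res = Σ(y-ŷ)² = 27
SS_tot = Σ(y-ȳ)² = 1300
R² = 1 - SS_res/SS_tot = 1 - 0.0208 = 0.9792

0.9792


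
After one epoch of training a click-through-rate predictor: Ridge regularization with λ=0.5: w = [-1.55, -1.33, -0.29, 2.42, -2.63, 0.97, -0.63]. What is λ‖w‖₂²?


‖w‖₂² = (-1.55)² + (-1.33)² + (-0.29)² + (2.42)² + (-2.63)² + (0.97)² + (-0.63)²
     = 2.4025 + 1.7689 + 0.0841 + 5.8564 + 6.9169 + 0.9409 + 0.3969
     = 18.3666
λ·‖w‖₂² = 0.5·18.3666 = 9.1833

9.1833


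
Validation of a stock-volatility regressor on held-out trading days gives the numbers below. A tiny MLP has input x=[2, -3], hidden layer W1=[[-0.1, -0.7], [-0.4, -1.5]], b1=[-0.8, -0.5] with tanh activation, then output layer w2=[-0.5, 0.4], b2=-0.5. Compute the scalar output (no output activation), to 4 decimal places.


z1[0] = (-0.1)·(2) + (-0.7)·(-3) - 0.8 = 1.1
z1[1] = (-0.4)·(2) + (-1.5)·(-3) - 0.5 = 3.2
h = tanh(z1) = [0.8005, 0.9967]
output = (-0.5)·(0.8005) + (0.4)·(0.9967) - 0.5 = -0.5016

-0.5016


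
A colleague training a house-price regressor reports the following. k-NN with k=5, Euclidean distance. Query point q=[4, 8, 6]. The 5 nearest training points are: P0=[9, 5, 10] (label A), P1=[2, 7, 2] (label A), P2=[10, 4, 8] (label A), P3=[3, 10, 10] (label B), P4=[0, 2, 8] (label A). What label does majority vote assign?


d(q,P0) = 7.0711  (label A)
d(q,P1) = 4.5826  (label A)
d(q,P2) = 7.4833  (label A)
d(q,P3) = 4.5826  (label B)
d(q,P4) = 7.4833  (label A)
Votes: A=4, B=1
Majority → A

A


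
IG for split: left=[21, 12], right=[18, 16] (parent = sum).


Parent = [39, 28], H_parent = 0.9805
H_left = 0.9457 (n=33), H_right = 0.9975 (n=34)
H_children = (33/67)·0.9457 + (34/67)·0.9975 = 0.972
IG = 0.9805 - 0.972 = 0.0085

0.0085


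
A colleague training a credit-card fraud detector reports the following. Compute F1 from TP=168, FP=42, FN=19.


Precision = 168/210 = 0.8
Recall = 168/187 = 0.8984
F1 = 2·P·R/(P+R) = 2·TP/(2·TP+FP+FN) = 336/(336+42+19) = 336/397 = 0.8463

0.8463


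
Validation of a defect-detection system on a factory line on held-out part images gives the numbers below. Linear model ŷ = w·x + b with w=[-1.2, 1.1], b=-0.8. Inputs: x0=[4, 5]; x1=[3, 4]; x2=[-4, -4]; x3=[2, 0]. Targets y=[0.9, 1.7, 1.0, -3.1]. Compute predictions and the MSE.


ŷ0 = (-1.2)·(4) + (1.1)·(5) - 0.8 = -0.1
ŷ1 = (-1.2)·(3) + (1.1)·(4) - 0.8 = 0.0
ŷ2 = (-1.2)·(-4) + (1.1)·(-4) - 0.8 = -0.4
ŷ3 = (-1.2)·(2) + (1.1)·(0) - 0.8 = -3.2
errors² = [1.0, 2.89, 1.96, 0.01]
MSE = 5.8600/4 = 1.465

1.465


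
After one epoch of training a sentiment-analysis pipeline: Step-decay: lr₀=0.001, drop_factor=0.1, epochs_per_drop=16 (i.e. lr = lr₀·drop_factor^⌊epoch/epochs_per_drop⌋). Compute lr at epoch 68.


n_drops = ⌊68/16⌋ = 4
lr = 0.001·0.1^4 = 0.001·0.0001 = 0.0000001

0.0000001


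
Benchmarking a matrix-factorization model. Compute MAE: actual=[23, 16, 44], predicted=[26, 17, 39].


Absolute errors: |23-26|=3, |16-17|=1, |44-39|=5
Sum = 9
MAE = 9/3 = 3

3


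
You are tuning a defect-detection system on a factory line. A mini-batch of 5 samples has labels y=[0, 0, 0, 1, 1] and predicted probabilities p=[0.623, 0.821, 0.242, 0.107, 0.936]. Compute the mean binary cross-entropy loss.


L[0] = -ln(1-0.623) = -ln(0.377) = 0.9755
L[1] = -ln(1-0.821) = -ln(0.179) = 1.7204
L[2] = -ln(1-0.242) = -ln(0.758) = 0.2771
L[3] = -ln(0.107) = 2.2349
L[4] = -ln(0.936) = 0.0661
mean = (0.9755 + 1.7204 + 0.2771 + 2.2349 + 0.0661)/5 = 1.0548

1.0548


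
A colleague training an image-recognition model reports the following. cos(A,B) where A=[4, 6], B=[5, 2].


A·B = 4·5 + 6·2 = 32
‖A‖ = √52 = 7.2111, ‖B‖ = √29 = 5.3852
cos = 32/(√52·√29) = 32/√1508 = 0.824

0.824


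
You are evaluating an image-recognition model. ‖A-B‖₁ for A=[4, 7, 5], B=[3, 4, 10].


d = |4-3| + |7-4| + |5-10|
  = 1 + 3 + 5
  = 9

9


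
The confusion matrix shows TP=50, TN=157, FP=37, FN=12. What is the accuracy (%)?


Accuracy = (TP+TN)/(TP+TN+FP+FN)
= (50+157)/(256)
= 207/256 = 80.86%

80.86%


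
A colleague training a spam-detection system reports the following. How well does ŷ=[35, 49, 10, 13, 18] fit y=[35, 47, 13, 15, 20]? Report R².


ȳ = 26
SS_res = Σ(y-ŷ)² = 21
SS_tot = Σ(y-ȳ)² = 848
R² = 1 - SS_res/SS_tot = 1 - 0.0248 = 0.9752

0.9752


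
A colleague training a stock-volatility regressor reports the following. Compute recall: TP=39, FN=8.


Recall = TP/(TP+FN)
= 39/(39+8)
= 39/47 = 82.98%

82.98%


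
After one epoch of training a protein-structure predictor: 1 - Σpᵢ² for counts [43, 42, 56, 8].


Probabilities: [43/149, 42/149, 56/149, 8/149] ≈ [0.2886, 0.2819, 0.3758, 0.0537]
Σpᵢ² = (1849 + 1764 + 3136 + 64)/149² = 6813/22201
Gini = 1 - Σpᵢ² = 1 - 6813/22201 = 0.6931

0.6931


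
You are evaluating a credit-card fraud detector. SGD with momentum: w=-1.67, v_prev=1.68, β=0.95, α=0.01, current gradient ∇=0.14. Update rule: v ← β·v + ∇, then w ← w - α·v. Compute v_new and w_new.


v_new = 0.95·1.68 + 0.14 = 1.596 + 0.14 = 1.736
w_new = -1.67 - 0.01·1.736 = -1.67 - 0.01736 = -1.68736

v_new=1.736, w_new=-1.68736


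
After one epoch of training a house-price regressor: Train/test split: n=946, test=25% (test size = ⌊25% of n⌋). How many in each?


Test = ⌊946·25/100⌋ = 236
Train = 946 - 236 = 710

Train: 710, Test: 236


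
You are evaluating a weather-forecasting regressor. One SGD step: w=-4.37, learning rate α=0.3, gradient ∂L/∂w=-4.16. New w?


w_new = w - α·∇
= -4.37 - 0.3·-4.16
= -4.37 + 1.248
= -3.122

-3.122


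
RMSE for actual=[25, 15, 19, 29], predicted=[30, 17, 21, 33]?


MSE = 49/4 = 12.25
RMSE = √(49/4) = 3.5

3.5


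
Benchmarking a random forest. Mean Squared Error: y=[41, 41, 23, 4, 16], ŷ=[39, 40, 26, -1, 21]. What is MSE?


Squared errors: (41-39)²=4, (41-40)²=1, (23-26)²=9, (4+ 1)²=25, (16-21)²=25
Sum = 64
MSE = 64/5 = 64/5

64/5


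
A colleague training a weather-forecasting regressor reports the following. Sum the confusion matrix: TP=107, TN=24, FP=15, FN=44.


Total = TP + TN + FP + FN
= 107 + 24 + 15 + 44
= 190
(Predicted positive: 122, predicted negative: 68)

190


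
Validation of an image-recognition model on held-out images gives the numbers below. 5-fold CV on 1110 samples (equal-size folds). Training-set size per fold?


Fold size = 1110/5 = 222
Training per fold = 1110 - 222 = 888

888


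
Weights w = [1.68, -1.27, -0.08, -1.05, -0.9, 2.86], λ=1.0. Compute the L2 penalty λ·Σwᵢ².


‖w‖₂² = (1.68)² + (-1.27)² + (-0.08)² + (-1.05)² + (-0.9)² + (2.86)²
     = 2.8224 + 1.6129 + 0.0064 + 1.1025 + 0.81 + 8.1796
     = 14.5338
λ·‖w‖₂² = 1.0·14.5338 = 14.5338

14.5338


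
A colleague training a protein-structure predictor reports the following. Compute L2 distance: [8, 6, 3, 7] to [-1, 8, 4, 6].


d = √((8+ 1)² + (6-8)² + (3-4)² + (7-6)²)
  = √(81 + 4 + 1 + 1)
  = √87 = 9.3274

9.3274


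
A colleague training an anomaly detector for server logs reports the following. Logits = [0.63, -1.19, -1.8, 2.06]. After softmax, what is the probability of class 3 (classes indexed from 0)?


Exponentials: e^0.63=1.8776, e^-1.19=0.3042, e^-1.8=0.1653, e^2.06=7.846
Sum = 10.1931
Softmax = [0.1842, 0.0298, 0.0162, 0.7697]
p[3] = 7.846/10.1931 = 0.7697

0.7697


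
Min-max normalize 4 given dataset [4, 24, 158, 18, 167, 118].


min=4, max=167
(4-4)/(167-4) = 0/163 = 0.0

0.0


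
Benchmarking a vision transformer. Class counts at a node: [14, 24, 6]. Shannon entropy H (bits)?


Probabilities: [14/44, 24/44, 6/44] ≈ [0.3182, 0.5455, 0.1364]
H = -((14/44)·log₂(14/44) + (24/44)·log₂(24/44) + (6/44)·log₂(6/44))
  = 1.3946 bits

1.3946 bits


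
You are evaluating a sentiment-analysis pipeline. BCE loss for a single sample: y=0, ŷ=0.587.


BCE = -[y·ln(p) + (1-y)·ln(1-p)]
= -0 - 1·ln(1-0.587)
= -ln(0.413) = 0.8843

0.8843


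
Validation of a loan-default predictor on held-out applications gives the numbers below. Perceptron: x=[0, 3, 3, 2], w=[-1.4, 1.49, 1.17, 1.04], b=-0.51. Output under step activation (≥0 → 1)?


z = (0)·(-1.4) + (3)·(1.49) + (3)·(1.17) + (2)·(1.04) - 0.51
  = 9.55
step(z) = 1 (z≥0)

1


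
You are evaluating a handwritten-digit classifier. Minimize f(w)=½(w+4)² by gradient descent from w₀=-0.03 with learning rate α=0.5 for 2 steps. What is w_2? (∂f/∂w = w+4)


step 1: grad = -0.03+4 = 3.97; w = -0.03 - 0.5·(3.97) = -2.015
step 2: grad = -2.015+4 = 1.985; w = -2.015 - 0.5·(1.985) = -3.0075

-3.0075


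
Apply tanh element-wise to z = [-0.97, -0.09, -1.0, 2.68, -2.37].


tanh(-0.97) = -0.7487
tanh(-0.09) = -0.0898
tanh(-1.0) = -0.7616
tanh(2.68) = 0.9906
tanh(-2.37) = -0.9827
result = [-0.7487, -0.0898, -0.7616, 0.9906, -0.9827]

[-0.7487, -0.0898, -0.7616, 0.9906, -0.9827]


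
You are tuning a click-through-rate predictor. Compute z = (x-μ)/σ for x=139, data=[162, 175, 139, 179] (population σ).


μ = 163.75, σ = 15.6105
z = (139 - 163.75)/15.6105 = -1.5855

-1.5855


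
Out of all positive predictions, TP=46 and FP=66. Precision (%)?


Precision = TP/(TP+FP)
= 46/(46+66)
= 46/112 = 41.07%

41.07%


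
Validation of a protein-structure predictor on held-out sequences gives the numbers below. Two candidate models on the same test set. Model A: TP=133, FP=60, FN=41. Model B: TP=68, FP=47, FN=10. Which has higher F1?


Model A: P=133/193=0.6891, R=133/174=0.7644, F1=2PR/(P+R)=2TP/(2TP+FP+FN)=266/367=0.7248
Model B: P=68/115=0.5913, R=68/78=0.8718, F1=2PR/(P+R)=2TP/(2TP+FP+FN)=136/193=0.7047
0.7248 > 0.7047 → Model A

Model A


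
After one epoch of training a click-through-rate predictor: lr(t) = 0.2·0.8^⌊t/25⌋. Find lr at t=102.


n_drops = ⌊102/25⌋ = 4
lr = 0.2·0.8^4 = 0.2·0.4096 = 0.08192

0.08192


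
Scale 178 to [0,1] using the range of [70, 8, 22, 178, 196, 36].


min=8, max=196
(178-8)/(196-8) = 170/188 = 0.9043

0.9043


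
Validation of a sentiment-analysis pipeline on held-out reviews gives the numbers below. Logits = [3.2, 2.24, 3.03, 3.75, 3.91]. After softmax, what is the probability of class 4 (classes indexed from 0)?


Exponentials: e^3.2=24.5325, e^2.24=9.3933, e^3.03=20.6972, e^3.75=42.5211, e^3.91=49.899
Sum = 147.0431
Softmax = [0.1668, 0.0639, 0.1408, 0.2892, 0.3393]
p[4] = 49.899/147.0431 = 0.3393

0.3393


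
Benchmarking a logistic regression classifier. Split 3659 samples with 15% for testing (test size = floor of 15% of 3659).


Test = ⌊3659·15/100⌋ = 548
Train = 3659 - 548 = 3111

Train: 3111, Test: 548


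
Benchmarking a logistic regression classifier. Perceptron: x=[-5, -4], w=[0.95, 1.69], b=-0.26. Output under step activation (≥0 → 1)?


z = (-5)·(0.95) + (-4)·(1.69) - 0.26
  = -11.77
step(z) = 0 (z<0)

0


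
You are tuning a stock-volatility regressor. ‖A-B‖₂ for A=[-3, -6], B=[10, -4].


d = √((-3-10)² + (-6+ 4)²)
  = √(169 + 4)
  = √173 = 13.1529

13.1529


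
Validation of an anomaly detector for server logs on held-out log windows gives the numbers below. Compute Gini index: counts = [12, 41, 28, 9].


Probabilities: [12/90, 41/90, 28/90, 9/90] ≈ [0.1333, 0.4556, 0.3111, 0.1]
Σpᵢ² = (144 + 1681 + 784 + 81)/90² = 2690/8100
Gini = 1 - Σpᵢ² = 1 - 2690/8100 = 0.6679

0.6679


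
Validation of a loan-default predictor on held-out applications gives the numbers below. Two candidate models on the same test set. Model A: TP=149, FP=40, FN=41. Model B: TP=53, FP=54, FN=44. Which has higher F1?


Model A: P=149/189=0.7884, R=149/190=0.7842, F1=2PR/(P+R)=2TP/(2TP+FP+FN)=298/379=0.7863
Model B: P=53/107=0.4953, R=53/97=0.5464, F1=2PR/(P+R)=2TP/(2TP+FP+FN)=106/204=0.5196
0.7863 > 0.5196 → Model A

Model A


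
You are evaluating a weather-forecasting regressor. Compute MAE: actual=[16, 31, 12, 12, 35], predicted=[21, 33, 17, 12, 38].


Absolute errors: |16-21|=5, |31-33|=2, |12-17|=5, |12-12|=0, |35-38|=3
Sum = 15
MAE = 15/5 = 3

3


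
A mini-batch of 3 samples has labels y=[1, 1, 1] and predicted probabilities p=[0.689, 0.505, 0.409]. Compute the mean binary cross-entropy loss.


L[0] = -ln(0.689) = 0.3725
L[1] = -ln(0.505) = 0.6832
L[2] = -ln(0.409) = 0.894
mean = (0.3725 + 0.6832 + 0.894)/3 = 0.6499

0.6499


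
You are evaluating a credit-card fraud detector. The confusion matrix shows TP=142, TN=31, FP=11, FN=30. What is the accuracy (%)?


Accuracy = (TP+TN)/(TP+TN+FP+FN)
= (142+31)/(214)
= 173/214 = 80.84%

80.84%


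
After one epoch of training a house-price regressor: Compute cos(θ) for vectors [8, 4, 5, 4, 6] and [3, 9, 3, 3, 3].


A·B = 8·3 + 4·9 + 5·3 + 4·3 + 6·3 = 105
‖A‖ = √157 = 12.53, ‖B‖ = √117 = 10.8167
cos = 105/(√157·√117) = 105/√18369 = 0.7747

0.7747


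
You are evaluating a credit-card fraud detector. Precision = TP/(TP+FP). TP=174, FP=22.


Precision = TP/(TP+FP)
= 174/(174+22)
= 174/196 = 88.78%

88.78%


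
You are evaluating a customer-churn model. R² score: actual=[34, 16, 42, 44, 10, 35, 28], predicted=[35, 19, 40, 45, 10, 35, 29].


ȳ = 29.8571
SS_res = Σ(y-ŷ)² = 16
SS_tot = Σ(y-ȳ)² = 980.86
R² = 1 - SS_res/SS_tot = 1 - 0.0163 = 0.9837

0.9837


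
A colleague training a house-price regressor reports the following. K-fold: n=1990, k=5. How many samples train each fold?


Fold size = 1990/5 = 398
Training per fold = 1990 - 398 = 1592

1592


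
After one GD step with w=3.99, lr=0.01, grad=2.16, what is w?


w_new = w - α·∇
= 3.99 - 0.01·2.16
= 3.99 - 0.0216
= 3.9684

3.9684


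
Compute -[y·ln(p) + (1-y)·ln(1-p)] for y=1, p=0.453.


BCE = -[y·ln(p) + (1-y)·ln(1-p)]
= -1·ln(0.453) - 0
= -ln(0.453) = 0.7919

0.7919


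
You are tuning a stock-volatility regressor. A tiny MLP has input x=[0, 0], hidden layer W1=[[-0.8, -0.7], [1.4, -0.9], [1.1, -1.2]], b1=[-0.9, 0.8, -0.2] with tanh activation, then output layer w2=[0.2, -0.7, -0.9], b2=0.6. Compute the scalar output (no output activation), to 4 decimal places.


z1[0] = (-0.8)·(0) + (-0.7)·(0) - 0.9 = -0.9
z1[1] = (1.4)·(0) + (-0.9)·(0) + 0.8 = 0.8
z1[2] = (1.1)·(0) + (-1.2)·(0) - 0.2 = -0.2
h = tanh(z1) = [-0.7163, 0.664, -0.1974]
output = (0.2)·(-0.7163) + (-0.7)·(0.664) + (-0.9)·(-0.1974) + 0.6 = 0.1696

0.1696


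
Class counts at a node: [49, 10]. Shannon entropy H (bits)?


Probabilities: [49/59, 10/59] ≈ [0.8305, 0.1695]
H = -((49/59)·log₂(49/59) + (10/59)·log₂(10/59))
  = 0.6565 bits

0.6565 bits


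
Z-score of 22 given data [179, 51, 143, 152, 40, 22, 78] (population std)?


μ = 95, σ = 57.5549
z = (22 - 95)/57.5549 = -1.2684

-1.2684


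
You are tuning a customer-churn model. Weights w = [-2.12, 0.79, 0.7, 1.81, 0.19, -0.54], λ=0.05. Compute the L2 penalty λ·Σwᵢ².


‖w‖₂² = (-2.12)² + (0.79)² + (0.7)² + (1.81)² + (0.19)² + (-0.54)²
     = 4.4944 + 0.6241 + 0.49 + 3.2761 + 0.0361 + 0.2916
     = 9.2123
λ·‖w‖₂² = 0.05·9.2123 = 0.460615

0.460615


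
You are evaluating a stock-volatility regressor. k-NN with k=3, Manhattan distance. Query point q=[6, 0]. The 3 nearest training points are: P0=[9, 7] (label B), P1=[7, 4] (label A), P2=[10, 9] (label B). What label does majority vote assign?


d(q,P0) = 10  (label B)
d(q,P1) = 5  (label A)
d(q,P2) = 13  (label B)
Votes: A=1, B=2
Majority → B

B


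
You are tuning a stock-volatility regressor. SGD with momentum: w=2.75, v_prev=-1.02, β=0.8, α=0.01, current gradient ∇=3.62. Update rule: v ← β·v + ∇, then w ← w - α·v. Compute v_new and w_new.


v_new = 0.8·-1.02 + 3.62 = -0.816 + 3.62 = 2.804
w_new = 2.75 - 0.01·2.804 = 2.75 - 0.02804 = 2.72196

v_new=2.804, w_new=2.72196


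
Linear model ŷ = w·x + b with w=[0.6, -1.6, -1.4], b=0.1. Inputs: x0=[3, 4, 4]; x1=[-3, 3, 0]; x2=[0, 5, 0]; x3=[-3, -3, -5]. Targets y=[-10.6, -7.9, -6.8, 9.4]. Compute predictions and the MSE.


ŷ0 = (0.6)·(3) + (-1.6)·(4) + (-1.4)·(4) + 0.1 = -10.1
ŷ1 = (0.6)·(-3) + (-1.6)·(3) + (-1.4)·(0) + 0.1 = -6.5
ŷ2 = (0.6)·(0) + (-1.6)·(5) + (-1.4)·(0) + 0.1 = -7.9
ŷ3 = (0.6)·(-3) + (-1.6)·(-3) + (-1.4)·(-5) + 0.1 = 10.1
errors² = [0.25, 1.96, 1.21, 0.49]
MSE = 3.9100/4 = 0.9775

0.9775


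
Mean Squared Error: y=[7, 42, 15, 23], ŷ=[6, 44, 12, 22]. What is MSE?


Squared errors: (7-6)²=1, (42-44)²=4, (15-12)²=9, (23-22)²=1
Sum = 15
MSE = 15/4 = 15/4

15/4


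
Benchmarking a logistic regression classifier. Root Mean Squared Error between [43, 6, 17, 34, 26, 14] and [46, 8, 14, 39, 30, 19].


MSE = 88/6 = 14.6667
RMSE = √(88/6) = 3.8297

3.8297


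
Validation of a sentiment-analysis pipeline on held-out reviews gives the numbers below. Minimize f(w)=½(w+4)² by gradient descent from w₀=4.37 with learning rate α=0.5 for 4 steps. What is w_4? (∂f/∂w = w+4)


step 1: grad = 4.37+4 = 8.37; w = 4.37 - 0.5·(8.37) = 0.185
step 2: grad = 0.185+4 = 4.185; w = 0.185 - 0.5·(4.185) = -1.9075
step 3: grad = -1.9075+4 = 2.0925; w = -1.9075 - 0.5·(2.0925) = -2.95375
step 4: grad = -2.95375+4 = 1.04625; w = -2.95375 - 0.5·(1.04625) = -3.476875

-3.476875


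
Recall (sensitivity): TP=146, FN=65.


Recall = TP/(TP+FN)
= 146/(146+65)
= 146/211 = 69.19%

69.19%


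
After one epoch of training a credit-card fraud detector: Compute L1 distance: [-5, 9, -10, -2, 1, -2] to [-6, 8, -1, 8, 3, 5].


d = |-5+ 6| + |9-8| + |-10+ 1| + |-2-8| + |1-3| + |-2-5|
  = 1 + 1 + 9 + 10 + 2 + 7
  = 30

30


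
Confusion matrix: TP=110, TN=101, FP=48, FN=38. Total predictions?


Total = TP + TN + FP + FN
= 110 + 101 + 48 + 38
= 297
(Predicted positive: 158, predicted negative: 139)

297


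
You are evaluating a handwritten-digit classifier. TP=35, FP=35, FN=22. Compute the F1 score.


Precision = 35/70 = 0.5
Recall = 35/57 = 0.614
F1 = 2·P·R/(P+R) = 2·TP/(2·TP+FP+FN) = 70/(70+35+22) = 70/127 = 0.5512

0.5512


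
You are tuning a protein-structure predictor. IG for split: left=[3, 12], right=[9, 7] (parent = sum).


Parent = [12, 19], H_parent = 0.9629
H_left = 0.7219 (n=15), H_right = 0.9887 (n=16)
H_children = (15/31)·0.7219 + (16/31)·0.9887 = 0.8596
IG = 0.9629 - 0.8596 = 0.1033

0.1033


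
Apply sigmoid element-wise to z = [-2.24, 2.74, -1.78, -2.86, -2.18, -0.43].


σ(-2.24) = 1/(1+e^2.24) = 0.0962
σ(2.74) = 1/(1+e^-2.74) = 0.9393
σ(-1.78) = 1/(1+e^1.78) = 0.1443
σ(-2.86) = 1/(1+e^2.86) = 0.0542
σ(-2.18) = 1/(1+e^2.18) = 0.1016
σ(-0.43) = 1/(1+e^0.43) = 0.3941
result = [0.0962, 0.9393, 0.1443, 0.0542, 0.1016, 0.3941]

[0.0962, 0.9393, 0.1443, 0.0542, 0.1016, 0.3941]


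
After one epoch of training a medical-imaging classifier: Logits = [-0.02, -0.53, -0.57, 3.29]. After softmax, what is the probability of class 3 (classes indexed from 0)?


Exponentials: e^-0.02=0.9802, e^-0.53=0.5886, e^-0.57=0.5655, e^3.29=26.8429
Sum = 28.9772
Softmax = [0.0338, 0.0203, 0.0195, 0.9263]
p[3] = 26.8429/28.9772 = 0.9263

0.9263


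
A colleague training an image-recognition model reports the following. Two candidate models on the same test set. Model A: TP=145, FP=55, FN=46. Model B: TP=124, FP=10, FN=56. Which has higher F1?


Model A: P=145/200=0.725, R=145/191=0.7592, F1=2PR/(P+R)=2TP/(2TP+FP+FN)=290/391=0.7417
Model B: P=124/134=0.9254, R=124/180=0.6889, F1=2PR/(P+R)=2TP/(2TP+FP+FN)=248/314=0.7898
0.7417 < 0.7898 → Model B

Model B


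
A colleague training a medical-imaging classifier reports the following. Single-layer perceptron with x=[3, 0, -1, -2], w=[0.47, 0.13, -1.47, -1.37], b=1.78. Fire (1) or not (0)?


z = (3)·(0.47) + (0)·(0.13) + (-1)·(-1.47) + (-2)·(-1.37) + 1.78
  = 7.4
step(z) = 1 (z≥0)

1


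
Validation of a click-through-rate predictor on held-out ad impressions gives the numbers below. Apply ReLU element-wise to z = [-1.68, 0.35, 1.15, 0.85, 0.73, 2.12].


ReLU(-1.68) = max(0, -1.68) = 0.0
ReLU(0.35) = max(0, 0.35) = 0.35
ReLU(1.15) = max(0, 1.15) = 1.15
ReLU(0.85) = max(0, 0.85) = 0.85
ReLU(0.73) = max(0, 0.73) = 0.73
ReLU(2.12) = max(0, 2.12) = 2.12
result = [0.0, 0.35, 1.15, 0.85, 0.73, 2.12]

[0.0, 0.35, 1.15, 0.85, 0.73, 2.12]


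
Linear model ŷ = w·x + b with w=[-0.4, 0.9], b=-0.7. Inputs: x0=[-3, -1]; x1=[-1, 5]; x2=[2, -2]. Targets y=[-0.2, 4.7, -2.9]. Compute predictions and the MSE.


ŷ0 = (-0.4)·(-3) + (0.9)·(-1) - 0.7 = -0.4
ŷ1 = (-0.4)·(-1) + (0.9)·(5) - 0.7 = 4.2
ŷ2 = (-0.4)·(2) + (0.9)·(-2) - 0.7 = -3.3
errors² = [0.04, 0.25, 0.16]
MSE = 0.4500/3 = 0.15

0.15


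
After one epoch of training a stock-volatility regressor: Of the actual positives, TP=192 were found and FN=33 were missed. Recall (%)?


Recall = TP/(TP+FN)
= 192/(192+33)
= 192/225 = 85.33%

85.33%


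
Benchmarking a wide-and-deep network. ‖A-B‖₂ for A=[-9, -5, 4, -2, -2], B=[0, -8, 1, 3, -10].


d = √((-9-0)² + (-5+ 8)² + (4-1)² + (-2-3)² + (-2+ 10)²)
  = √(81 + 9 + 9 + 25 + 64)
  = √188 = 13.7113

13.7113


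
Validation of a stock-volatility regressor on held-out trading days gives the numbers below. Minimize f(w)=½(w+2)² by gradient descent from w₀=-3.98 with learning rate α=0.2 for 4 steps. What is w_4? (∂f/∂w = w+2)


step 1: grad = -3.98+2 = -1.98; w = -3.98 - 0.2·(-1.98) = -3.584
step 2: grad = -3.584+2 = -1.584; w = -3.584 - 0.2·(-1.584) = -3.2672
step 3: grad = -3.2672+2 = -1.2672; w = -3.2672 - 0.2·(-1.2672) = -3.01376
step 4: grad = -3.01376+2 = -1.01376; w = -3.01376 - 0.2·(-1.01376) = -2.811008

-2.811008


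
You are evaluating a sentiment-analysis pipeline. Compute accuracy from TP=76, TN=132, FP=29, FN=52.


Accuracy = (TP+TN)/(TP+TN+FP+FN)
= (76+132)/(289)
= 208/289 = 71.97%

71.97%


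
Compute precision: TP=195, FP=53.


Precision = TP/(TP+FP)
= 195/(195+53)
= 195/248 = 78.63%

78.63%


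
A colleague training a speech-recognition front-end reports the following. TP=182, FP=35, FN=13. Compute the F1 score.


Precision = 182/217 = 0.8387
Recall = 182/195 = 0.9333
F1 = 2·P·R/(P+R) = 2·TP/(2·TP+FP+FN) = 364/(364+35+13) = 364/412 = 0.8835

0.8835


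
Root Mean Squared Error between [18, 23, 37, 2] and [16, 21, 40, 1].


MSE = 18/4 = 4.5
RMSE = √(18/4) = 2.1213

2.1213


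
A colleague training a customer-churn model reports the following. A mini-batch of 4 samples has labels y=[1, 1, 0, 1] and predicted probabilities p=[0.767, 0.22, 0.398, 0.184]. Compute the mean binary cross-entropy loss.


L[0] = -ln(0.767) = 0.2653
L[1] = -ln(0.22) = 1.5141
L[2] = -ln(1-0.398) = -ln(0.602) = 0.5075
L[3] = -ln(0.184) = 1.6928
mean = (0.2653 + 1.5141 + 0.5075 + 1.6928)/4 = 0.9949

0.9949


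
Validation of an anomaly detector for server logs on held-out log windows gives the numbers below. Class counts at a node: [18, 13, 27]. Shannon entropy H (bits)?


Probabilities: [18/58, 13/58, 27/58] ≈ [0.3103, 0.2241, 0.4655]
H = -((18/58)·log₂(18/58) + (13/58)·log₂(13/58) + (27/58)·log₂(27/58))
  = 1.521 bits

1.521 bits


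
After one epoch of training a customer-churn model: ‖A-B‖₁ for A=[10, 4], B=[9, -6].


d = |10-9| + |4+ 6|
  = 1 + 10
  = 11

11


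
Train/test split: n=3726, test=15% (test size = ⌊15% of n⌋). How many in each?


Test = ⌊3726·15/100⌋ = 558
Train = 3726 - 558 = 3168

Train: 3168, Test: 558


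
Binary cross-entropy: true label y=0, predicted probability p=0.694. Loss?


BCE = -[y·ln(p) + (1-y)·ln(1-p)]
= -0 - 1·ln(1-0.694)
= -ln(0.306) = 1.1842

1.1842


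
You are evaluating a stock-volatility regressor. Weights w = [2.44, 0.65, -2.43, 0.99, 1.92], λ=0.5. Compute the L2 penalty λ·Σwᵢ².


‖w‖₂² = (2.44)² + (0.65)² + (-2.43)² + (0.99)² + (1.92)²
     = 5.9536 + 0.4225 + 5.9049 + 0.9801 + 3.6864
     = 16.9475
λ·‖w‖₂² = 0.5·16.9475 = 8.47375

8.47375


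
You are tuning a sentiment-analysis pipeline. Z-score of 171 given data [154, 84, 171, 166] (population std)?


μ = 143.75, σ = 35.0455
z = (171 - 143.75)/35.0455 = 0.7776

0.7776


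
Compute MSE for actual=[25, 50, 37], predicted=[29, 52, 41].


Squared errors: (25-29)²=16, (50-52)²=4, (37-41)²=16
Sum = 36
MSE = 36/3 = 12

12


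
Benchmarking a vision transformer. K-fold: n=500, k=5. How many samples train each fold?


Fold size = 500/5 = 100
Training per fold = 500 - 100 = 400

400


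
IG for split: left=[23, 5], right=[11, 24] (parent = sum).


Parent = [34, 29], H_parent = 0.9955
H_left = 0.6769 (n=28), H_right = 0.8981 (n=35)
H_children = (28/63)·0.6769 + (35/63)·0.8981 = 0.7998
IG = 0.9955 - 0.7998 = 0.1957

0.1957


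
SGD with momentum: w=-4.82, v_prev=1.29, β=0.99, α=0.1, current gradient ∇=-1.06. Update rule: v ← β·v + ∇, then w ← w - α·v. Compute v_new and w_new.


v_new = 0.99·1.29 - 1.06 = 1.2771 - 1.06 = 0.2171
w_new = -4.82 - 0.1·0.2171 = -4.82 - 0.02171 = -4.84171

v_new=0.2171, w_new=-4.84171


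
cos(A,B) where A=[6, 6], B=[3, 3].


A·B = 6·3 + 6·3 = 36
‖A‖ = √72 = 8.4853, ‖B‖ = √18 = 4.2426
cos = 36/(√72·√18) = 36/√1296 = 1.0

1.0


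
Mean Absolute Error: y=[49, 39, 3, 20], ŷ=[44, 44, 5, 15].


Absolute errors: |49-44|=5, |39-44|=5, |3-5|=2, |20-15|=5
Sum = 17
MAE = 17/4 = 17/4

17/4


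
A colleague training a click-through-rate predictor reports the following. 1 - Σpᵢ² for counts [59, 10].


Probabilities: [59/69, 10/69] ≈ [0.8551, 0.1449]
Σpᵢ² = (3481 + 100)/69² = 3581/4761
Gini = 1 - Σpᵢ² = 1 - 3581/4761 = 0.2478

0.2478


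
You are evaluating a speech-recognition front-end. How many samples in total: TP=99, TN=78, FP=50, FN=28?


Total = TP + TN + FP + FN
= 99 + 78 + 50 + 28
= 255
(Predicted positive: 149, predicted negative: 106)

255


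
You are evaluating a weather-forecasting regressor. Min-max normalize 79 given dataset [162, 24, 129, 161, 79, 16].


min=16, max=162
(79-16)/(162-16) = 63/146 = 0.4315

0.4315


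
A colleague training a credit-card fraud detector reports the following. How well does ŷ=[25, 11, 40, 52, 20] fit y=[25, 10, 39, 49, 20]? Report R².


ȳ = 28.6
SS_res = Σ(y-ŷ)² = 11
SS_tot = Σ(y-ȳ)² = 957.2
R² = 1 - SS_res/SS_tot = 1 - 0.0115 = 0.9885

0.9885


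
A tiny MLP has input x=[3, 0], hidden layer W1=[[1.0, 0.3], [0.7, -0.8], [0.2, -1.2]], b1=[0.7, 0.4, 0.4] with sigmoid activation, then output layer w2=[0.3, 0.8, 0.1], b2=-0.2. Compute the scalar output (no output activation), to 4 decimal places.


z1[0] = (1.0)·(3) + (0.3)·(0) + 0.7 = 3.7
z1[1] = (0.7)·(3) + (-0.8)·(0) + 0.4 = 2.5
z1[2] = (0.2)·(3) + (-1.2)·(0) + 0.4 = 1.0
h = sigmoid(z1) = [0.9759, 0.9241, 0.7311]
output = (0.3)·(0.9759) + (0.8)·(0.9241) + (0.1)·(0.7311) - 0.2 = 0.9052

0.9052


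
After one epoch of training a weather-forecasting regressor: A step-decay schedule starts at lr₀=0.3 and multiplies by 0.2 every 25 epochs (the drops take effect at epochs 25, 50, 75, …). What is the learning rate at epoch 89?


n_drops = ⌊89/25⌋ = 3
lr = 0.3·0.2^3 = 0.3·0.008 = 0.0024

0.0024


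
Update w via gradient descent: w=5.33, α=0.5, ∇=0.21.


w_new = w - α·∇
= 5.33 - 0.5·0.21
= 5.33 - 0.105
= 5.225

5.225


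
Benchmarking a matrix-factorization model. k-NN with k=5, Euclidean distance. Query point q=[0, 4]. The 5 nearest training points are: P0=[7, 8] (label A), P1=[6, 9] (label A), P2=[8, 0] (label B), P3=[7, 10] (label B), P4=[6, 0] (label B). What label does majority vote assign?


d(q,P0) = 8.0623  (label A)
d(q,P1) = 7.8102  (label A)
d(q,P2) = 8.9443  (label B)
d(q,P3) = 9.2195  (label B)
d(q,P4) = 7.2111  (label B)
Votes: A=2, B=3
Majority → B

B


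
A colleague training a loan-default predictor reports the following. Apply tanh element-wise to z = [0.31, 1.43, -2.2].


tanh(0.31) = 0.3004
tanh(1.43) = 0.8917
tanh(-2.2) = -0.9757
result = [0.3004, 0.8917, -0.9757]

[0.3004, 0.8917, -0.9757]


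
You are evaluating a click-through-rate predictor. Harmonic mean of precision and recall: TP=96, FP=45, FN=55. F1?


Precision = 96/141 = 0.6809
Recall = 96/151 = 0.6358
F1 = 2·P·R/(P+R) = 2·TP/(2·TP+FP+FN) = 192/(192+45+55) = 192/292 = 0.6575

0.6575


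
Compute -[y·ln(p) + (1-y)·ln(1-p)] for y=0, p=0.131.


BCE = -[y·ln(p) + (1-y)·ln(1-p)]
= -0 - 1·ln(1-0.131)
= -ln(0.869) = 0.1404

0.1404


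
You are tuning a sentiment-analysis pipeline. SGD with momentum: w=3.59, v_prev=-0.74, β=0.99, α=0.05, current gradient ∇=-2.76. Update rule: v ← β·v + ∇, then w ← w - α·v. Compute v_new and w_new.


v_new = 0.99·-0.74 - 2.76 = -0.7326 - 2.76 = -3.4926
w_new = 3.59 - 0.05·-3.4926 = 3.59 + 0.17463 = 3.76463

v_new=-3.4926, w_new=3.76463


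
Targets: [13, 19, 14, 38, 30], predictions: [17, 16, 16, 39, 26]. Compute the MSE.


Squared errors: (13-17)²=16, (19-16)²=9, (14-16)²=4, (38-39)²=1, (30-26)²=16
Sum = 46
MSE = 46/5 = 46/5

46/5


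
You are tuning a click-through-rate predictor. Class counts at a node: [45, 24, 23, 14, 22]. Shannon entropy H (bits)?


Probabilities: [45/128, 24/128, 23/128, 14/128, 22/128] ≈ [0.3516, 0.1875, 0.1797, 0.1094, 0.1719]
H = -((45/128)·log₂(45/128) + (24/128)·log₂(24/128) + (23/128)·log₂(23/128) + (14/128)·log₂(14/128) + (22/128)·log₂(22/128))
  = 2.2139 bits

2.2139 bits


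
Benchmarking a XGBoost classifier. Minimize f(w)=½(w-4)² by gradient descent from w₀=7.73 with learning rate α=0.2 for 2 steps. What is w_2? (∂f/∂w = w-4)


step 1: grad = 7.73-4 = 3.73; w = 7.73 - 0.2·(3.73) = 6.984
step 2: grad = 6.984-4 = 2.984; w = 6.984 - 0.2·(2.984) = 6.3872

6.3872


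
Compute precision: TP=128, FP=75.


Precision = TP/(TP+FP)
= 128/(128+75)
= 128/203 = 63.05%

63.05%


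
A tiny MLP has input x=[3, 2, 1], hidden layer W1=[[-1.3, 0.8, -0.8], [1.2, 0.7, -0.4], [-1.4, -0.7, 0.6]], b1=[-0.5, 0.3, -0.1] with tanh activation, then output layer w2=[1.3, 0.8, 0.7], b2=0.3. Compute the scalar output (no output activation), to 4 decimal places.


z1[0] = (-1.3)·(3) + (0.8)·(2) + (-0.8)·(1) - 0.5 = -3.6
z1[1] = (1.2)·(3) + (0.7)·(2) + (-0.4)·(1) + 0.3 = 4.9
z1[2] = (-1.4)·(3) + (-0.7)·(2) + (0.6)·(1) - 0.1 = -5.1
h = tanh(z1) = [-0.9985, 0.9999, -0.9999]
output = (1.3)·(-0.9985) + (0.8)·(0.9999) + (0.7)·(-0.9999) + 0.3 = -0.8981

-0.8981


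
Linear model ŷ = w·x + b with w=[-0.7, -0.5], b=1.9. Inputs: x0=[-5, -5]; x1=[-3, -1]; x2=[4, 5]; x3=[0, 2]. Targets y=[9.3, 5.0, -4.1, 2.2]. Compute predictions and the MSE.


ŷ0 = (-0.7)·(-5) + (-0.5)·(-5) + 1.9 = 7.9
ŷ1 = (-0.7)·(-3) + (-0.5)·(-1) + 1.9 = 4.5
ŷ2 = (-0.7)·(4) + (-0.5)·(5) + 1.9 = -3.4
ŷ3 = (-0.7)·(0) + (-0.5)·(2) + 1.9 = 0.9
errors² = [1.96, 0.25, 0.49, 1.69]
MSE = 4.3900/4 = 1.0975

1.0975


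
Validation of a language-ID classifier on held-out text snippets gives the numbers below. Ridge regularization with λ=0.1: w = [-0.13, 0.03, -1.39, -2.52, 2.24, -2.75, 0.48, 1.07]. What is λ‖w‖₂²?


‖w‖₂² = (-0.13)² + (0.03)² + (-1.39)² + (-2.52)² + (2.24)² + (-2.75)² + (0.48)² + (1.07)²
     = 0.0169 + 0.0009 + 1.9321 + 6.3504 + 5.0176 + 7.5625 + 0.2304 + 1.1449
     = 22.2557
λ·‖w‖₂² = 0.1·22.2557 = 2.22557

2.22557


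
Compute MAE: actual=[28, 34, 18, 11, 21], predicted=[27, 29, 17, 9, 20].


Absolute errors: |28-27|=1, |34-29|=5, |18-17|=1, |11-9|=2, |21-20|=1
Sum = 10
MAE = 10/5 = 2

2


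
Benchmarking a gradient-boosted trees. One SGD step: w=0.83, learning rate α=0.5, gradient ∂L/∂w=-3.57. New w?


w_new = w - α·∇
= 0.83 - 0.5·-3.57
= 0.83 + 1.785
= 2.615

2.615


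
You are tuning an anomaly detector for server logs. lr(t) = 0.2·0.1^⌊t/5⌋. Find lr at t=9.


n_drops = ⌊9/5⌋ = 1
lr = 0.2·0.1^1 = 0.2·0.1 = 0.02

0.02


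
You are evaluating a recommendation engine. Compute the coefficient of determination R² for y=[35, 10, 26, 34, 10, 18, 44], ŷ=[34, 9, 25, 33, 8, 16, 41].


ȳ = 25.2857
SS_res = Σ(y-ŷ)² = 21
SS_tot = Σ(y-ȳ)² = 1041.43
R² = 1 - SS_res/SS_tot = 1 - 0.0202 = 0.9798

0.9798
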